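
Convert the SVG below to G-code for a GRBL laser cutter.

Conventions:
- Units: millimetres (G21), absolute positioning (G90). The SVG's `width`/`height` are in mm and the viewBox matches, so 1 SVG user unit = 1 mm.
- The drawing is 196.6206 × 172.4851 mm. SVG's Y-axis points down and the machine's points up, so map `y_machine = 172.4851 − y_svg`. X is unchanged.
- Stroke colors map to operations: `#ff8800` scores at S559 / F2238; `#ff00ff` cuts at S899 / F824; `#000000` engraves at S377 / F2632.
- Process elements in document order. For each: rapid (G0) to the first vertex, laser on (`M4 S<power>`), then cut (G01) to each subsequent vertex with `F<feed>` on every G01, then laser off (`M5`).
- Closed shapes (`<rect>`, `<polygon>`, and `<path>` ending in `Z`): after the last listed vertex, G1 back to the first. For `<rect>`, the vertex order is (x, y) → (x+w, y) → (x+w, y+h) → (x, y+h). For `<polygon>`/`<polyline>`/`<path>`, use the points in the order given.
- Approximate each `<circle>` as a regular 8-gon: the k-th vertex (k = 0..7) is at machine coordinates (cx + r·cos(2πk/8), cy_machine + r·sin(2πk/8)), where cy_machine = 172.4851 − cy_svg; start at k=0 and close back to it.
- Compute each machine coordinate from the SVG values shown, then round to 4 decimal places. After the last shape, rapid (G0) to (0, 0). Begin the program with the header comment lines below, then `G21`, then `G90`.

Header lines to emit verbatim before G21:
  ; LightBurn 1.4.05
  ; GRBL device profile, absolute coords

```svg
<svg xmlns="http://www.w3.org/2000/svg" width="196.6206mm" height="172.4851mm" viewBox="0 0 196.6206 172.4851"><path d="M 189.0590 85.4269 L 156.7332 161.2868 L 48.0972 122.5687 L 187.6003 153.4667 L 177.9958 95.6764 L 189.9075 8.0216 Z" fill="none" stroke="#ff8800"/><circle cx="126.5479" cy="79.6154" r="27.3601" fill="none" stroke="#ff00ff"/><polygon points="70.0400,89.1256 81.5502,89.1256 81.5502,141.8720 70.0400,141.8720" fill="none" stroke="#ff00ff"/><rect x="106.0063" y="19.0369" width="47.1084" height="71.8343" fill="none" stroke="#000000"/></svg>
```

; LightBurn 1.4.05
; GRBL device profile, absolute coords
G21
G90
G0 X189.0590 Y87.0582
M4 S559
G01 X156.7332 Y11.1983 F2238
G01 X48.0972 Y49.9164 F2238
G01 X187.6003 Y19.0184 F2238
G01 X177.9958 Y76.8087 F2238
G01 X189.9075 Y164.4635 F2238
G01 X189.0590 Y87.0582 F2238
M5
G0 X153.9080 Y92.8697
M4 S899
G01 X145.8944 Y112.2162 F824
G01 X126.5479 Y120.2298 F824
G01 X107.2014 Y112.2162 F824
G01 X99.1878 Y92.8697 F824
G01 X107.2014 Y73.5232 F824
G01 X126.5479 Y65.5096 F824
G01 X145.8944 Y73.5232 F824
G01 X153.9080 Y92.8697 F824
M5
G0 X70.0400 Y83.3595
M4 S899
G01 X81.5502 Y83.3595 F824
G01 X81.5502 Y30.6131 F824
G01 X70.0400 Y30.6131 F824
G01 X70.0400 Y83.3595 F824
M5
G0 X106.0063 Y153.4482
M4 S377
G01 X153.1147 Y153.4482 F2632
G01 X153.1147 Y81.6139 F2632
G01 X106.0063 Y81.6139 F2632
G01 X106.0063 Y153.4482 F2632
M5
G0 X0.0000 Y0.0000

1 u = 1 mm; y_m = 172.4851 − y.

[1] `<path>` closed polygon, #ff8800→score S559 F2238: (189.0590,87.0582) → (156.7332,11.1983) → (48.0972,49.9164) → (187.6003,19.0184) → (177.9958,76.8087) → (189.9075,164.4635) → (189.0590,87.0582) (closed)

[2] `<circle>` circle, #ff00ff→cut S899 F824: (153.9080,92.8697) → (145.8944,112.2162) → (126.5479,120.2298) → (107.2014,112.2162) → (99.1878,92.8697) → (107.2014,73.5232) → (126.5479,65.5096) → (145.8944,73.5232) → (153.9080,92.8697) (closed)

[3] `<polygon>` rectangle, #ff00ff→cut S899 F824: (70.0400,83.3595) → (81.5502,83.3595) → (81.5502,30.6131) → (70.0400,30.6131) → (70.0400,83.3595) (closed)

[4] `<rect>` rectangle, #000000→engrave S377 F2632: (106.0063,153.4482) → (153.1147,153.4482) → (153.1147,81.6139) → (106.0063,81.6139) → (106.0063,153.4482) (closed)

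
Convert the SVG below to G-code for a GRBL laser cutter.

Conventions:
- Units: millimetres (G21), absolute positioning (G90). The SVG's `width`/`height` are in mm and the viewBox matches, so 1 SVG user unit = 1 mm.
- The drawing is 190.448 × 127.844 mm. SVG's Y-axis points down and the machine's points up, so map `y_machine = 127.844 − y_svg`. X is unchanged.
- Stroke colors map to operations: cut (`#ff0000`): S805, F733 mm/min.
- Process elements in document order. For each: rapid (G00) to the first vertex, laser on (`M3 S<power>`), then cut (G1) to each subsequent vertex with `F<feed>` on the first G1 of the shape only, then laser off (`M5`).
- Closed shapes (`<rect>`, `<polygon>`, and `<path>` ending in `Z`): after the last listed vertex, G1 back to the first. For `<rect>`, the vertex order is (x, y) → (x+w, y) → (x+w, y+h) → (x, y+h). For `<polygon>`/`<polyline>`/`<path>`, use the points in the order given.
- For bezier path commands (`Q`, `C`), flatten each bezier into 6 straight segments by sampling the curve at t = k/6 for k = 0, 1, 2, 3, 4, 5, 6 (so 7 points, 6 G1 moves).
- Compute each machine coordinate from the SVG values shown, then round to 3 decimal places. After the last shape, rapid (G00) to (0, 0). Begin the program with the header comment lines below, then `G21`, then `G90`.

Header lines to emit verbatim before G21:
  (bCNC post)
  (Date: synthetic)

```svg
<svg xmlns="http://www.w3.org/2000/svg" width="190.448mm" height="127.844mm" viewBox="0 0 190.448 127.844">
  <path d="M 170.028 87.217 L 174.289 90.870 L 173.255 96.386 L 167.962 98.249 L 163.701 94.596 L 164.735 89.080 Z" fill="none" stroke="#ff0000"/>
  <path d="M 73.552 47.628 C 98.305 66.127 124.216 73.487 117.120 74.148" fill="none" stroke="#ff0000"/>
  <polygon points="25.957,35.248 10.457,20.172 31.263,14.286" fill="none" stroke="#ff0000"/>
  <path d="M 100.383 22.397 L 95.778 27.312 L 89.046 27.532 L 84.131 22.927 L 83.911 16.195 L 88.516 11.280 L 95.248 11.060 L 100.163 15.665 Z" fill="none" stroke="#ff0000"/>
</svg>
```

viewBox `0 0 190.448 127.844` with mm width/height → 1 unit = 1 mm. Flip: y_m = 127.844 − y_svg.

**Shape 1** — `<path>` regular polygon, stroke `#ff0000` → cut (S805, F733). Machine vertices: (170.028,40.627) → (174.289,36.974) → (173.255,31.458) → (167.962,29.595) → (163.701,33.248) → (164.735,38.764) → (170.028,40.627). Closed: final G1 returns to the first vertex.

**Shape 2** — `<path>` cubic bezier, stroke `#ff0000` → cut (S805, F733). Control points (SVG): P0=(73.552,47.628), P1=(98.305,66.127), P2=(124.216,73.487), P3=(117.120,74.148); sampled at t=k/6. Machine vertices: (73.552,80.216) → (85.867,71.874) → (97.426,65.266) → (107.279,60.267) → (114.479,56.754) → (118.076,54.605) → (117.120,53.696). Open path.

**Shape 3** — `<polygon>` regular polygon, stroke `#ff0000` → cut (S805, F733). Machine vertices: (25.957,92.596) → (10.457,107.672) → (31.263,113.558) → (25.957,92.596). Closed: final G1 returns to the first vertex.

**Shape 4** — `<path>` regular polygon, stroke `#ff0000` → cut (S805, F733). Machine vertices: (100.383,105.447) → (95.778,100.532) → (89.046,100.312) → (84.131,104.917) → (83.911,111.649) → (88.516,116.564) → (95.248,116.784) → (100.163,112.179) → (100.383,105.447). Closed: final G1 returns to the first vertex.

(bCNC post)
(Date: synthetic)
G21
G90
G00 X170.028 Y40.627
M3 S805
G1 X174.289 Y36.974 F733
G1 X173.255 Y31.458
G1 X167.962 Y29.595
G1 X163.701 Y33.248
G1 X164.735 Y38.764
G1 X170.028 Y40.627
M5
G00 X73.552 Y80.216
M3 S805
G1 X85.867 Y71.874 F733
G1 X97.426 Y65.266
G1 X107.279 Y60.267
G1 X114.479 Y56.754
G1 X118.076 Y54.605
G1 X117.120 Y53.696
M5
G00 X25.957 Y92.596
M3 S805
G1 X10.457 Y107.672 F733
G1 X31.263 Y113.558
G1 X25.957 Y92.596
M5
G00 X100.383 Y105.447
M3 S805
G1 X95.778 Y100.532 F733
G1 X89.046 Y100.312
G1 X84.131 Y104.917
G1 X83.911 Y111.649
G1 X88.516 Y116.564
G1 X95.248 Y116.784
G1 X100.163 Y112.179
G1 X100.383 Y105.447
M5
G00 X0.000 Y0.000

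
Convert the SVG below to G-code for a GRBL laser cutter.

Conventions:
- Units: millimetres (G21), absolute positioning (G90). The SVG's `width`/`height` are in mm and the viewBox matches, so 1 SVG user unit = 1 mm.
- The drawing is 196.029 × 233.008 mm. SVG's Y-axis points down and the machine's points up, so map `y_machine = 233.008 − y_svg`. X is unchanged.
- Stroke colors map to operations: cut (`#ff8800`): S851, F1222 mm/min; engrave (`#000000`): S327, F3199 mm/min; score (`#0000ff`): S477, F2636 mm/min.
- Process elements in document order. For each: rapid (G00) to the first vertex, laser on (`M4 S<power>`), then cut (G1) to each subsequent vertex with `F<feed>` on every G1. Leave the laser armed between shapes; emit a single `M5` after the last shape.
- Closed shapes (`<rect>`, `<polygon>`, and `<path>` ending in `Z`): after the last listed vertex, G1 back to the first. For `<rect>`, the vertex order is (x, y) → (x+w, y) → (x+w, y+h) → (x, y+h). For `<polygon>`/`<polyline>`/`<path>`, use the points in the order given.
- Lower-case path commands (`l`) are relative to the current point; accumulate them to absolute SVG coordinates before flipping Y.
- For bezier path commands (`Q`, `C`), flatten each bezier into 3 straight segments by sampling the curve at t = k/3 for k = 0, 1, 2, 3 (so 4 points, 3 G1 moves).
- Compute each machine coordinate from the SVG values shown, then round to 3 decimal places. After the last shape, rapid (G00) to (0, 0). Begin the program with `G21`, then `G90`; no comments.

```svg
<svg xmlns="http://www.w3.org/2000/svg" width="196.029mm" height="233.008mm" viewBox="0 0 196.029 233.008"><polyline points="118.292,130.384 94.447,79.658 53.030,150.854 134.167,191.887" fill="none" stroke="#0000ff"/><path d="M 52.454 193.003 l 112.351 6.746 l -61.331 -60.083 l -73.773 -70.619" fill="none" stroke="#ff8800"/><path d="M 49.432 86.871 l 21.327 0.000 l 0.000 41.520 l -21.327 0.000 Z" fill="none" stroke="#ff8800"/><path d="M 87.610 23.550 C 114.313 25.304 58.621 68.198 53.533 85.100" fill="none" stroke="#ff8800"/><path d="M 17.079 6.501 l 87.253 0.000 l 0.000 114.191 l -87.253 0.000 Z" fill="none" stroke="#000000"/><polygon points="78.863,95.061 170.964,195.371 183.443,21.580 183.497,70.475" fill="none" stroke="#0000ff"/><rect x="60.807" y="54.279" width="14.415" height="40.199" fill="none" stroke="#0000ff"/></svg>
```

viewBox `0 0 196.029 233.008` with mm width/height → 1 unit = 1 mm. Flip: y_m = 233.008 − y_svg.

**Shape 1** — `<polyline>` open polyline, stroke `#0000ff` → score (S477, F2636). Machine vertices: (118.292,102.624) → (94.447,153.350) → (53.030,82.154) → (134.167,41.121). Open path.

**Shape 2** — `<path>` open polyline, stroke `#ff8800` → cut (S851, F1222). Machine vertices: (52.454,40.005) → (164.805,33.259) → (103.474,93.342) → (29.701,163.961). Open path.

**Shape 3** — `<path>` rectangle, stroke `#ff8800` → cut (S851, F1222). Machine vertices: (49.432,146.137) → (70.759,146.137) → (70.759,104.617) → (49.432,104.617) → (49.432,146.137). Closed: final G1 returns to the first vertex.

**Shape 4** — `<path>` cubic bezier, stroke `#ff8800` → cut (S851, F1222). Control points (SVG): P0=(87.610,23.550), P1=(114.313,25.304), P2=(58.621,68.198), P3=(53.533,85.100); sampled at t=k/3. Machine vertices: (87.610,209.458) → (91.774,196.477) → (70.563,170.988) → (53.533,147.908). Open path.

**Shape 5** — `<path>` rectangle, stroke `#000000` → engrave (S327, F3199). Machine vertices: (17.079,226.507) → (104.332,226.507) → (104.332,112.316) → (17.079,112.316) → (17.079,226.507). Closed: final G1 returns to the first vertex.

**Shape 6** — `<polygon>` closed polygon, stroke `#0000ff` → score (S477, F2636). Machine vertices: (78.863,137.947) → (170.964,37.637) → (183.443,211.428) → (183.497,162.533) → (78.863,137.947). Closed: final G1 returns to the first vertex.

**Shape 7** — `<rect>` rectangle, stroke `#0000ff` → score (S477, F2636). Machine vertices: (60.807,178.729) → (75.222,178.729) → (75.222,138.530) → (60.807,138.530) → (60.807,178.729). Closed: final G1 returns to the first vertex.

G21
G90
G00 X118.292 Y102.624
M4 S477
G1 X94.447 Y153.350 F2636
G1 X53.030 Y82.154 F2636
G1 X134.167 Y41.121 F2636
G00 X52.454 Y40.005
M4 S851
G1 X164.805 Y33.259 F1222
G1 X103.474 Y93.342 F1222
G1 X29.701 Y163.961 F1222
G00 X49.432 Y146.137
M4 S851
G1 X70.759 Y146.137 F1222
G1 X70.759 Y104.617 F1222
G1 X49.432 Y104.617 F1222
G1 X49.432 Y146.137 F1222
G00 X87.610 Y209.458
M4 S851
G1 X91.774 Y196.477 F1222
G1 X70.563 Y170.988 F1222
G1 X53.533 Y147.908 F1222
G00 X17.079 Y226.507
M4 S327
G1 X104.332 Y226.507 F3199
G1 X104.332 Y112.316 F3199
G1 X17.079 Y112.316 F3199
G1 X17.079 Y226.507 F3199
G00 X78.863 Y137.947
M4 S477
G1 X170.964 Y37.637 F2636
G1 X183.443 Y211.428 F2636
G1 X183.497 Y162.533 F2636
G1 X78.863 Y137.947 F2636
G00 X60.807 Y178.729
M4 S477
G1 X75.222 Y178.729 F2636
G1 X75.222 Y138.530 F2636
G1 X60.807 Y138.530 F2636
G1 X60.807 Y178.729 F2636
M5
G00 X0.000 Y0.000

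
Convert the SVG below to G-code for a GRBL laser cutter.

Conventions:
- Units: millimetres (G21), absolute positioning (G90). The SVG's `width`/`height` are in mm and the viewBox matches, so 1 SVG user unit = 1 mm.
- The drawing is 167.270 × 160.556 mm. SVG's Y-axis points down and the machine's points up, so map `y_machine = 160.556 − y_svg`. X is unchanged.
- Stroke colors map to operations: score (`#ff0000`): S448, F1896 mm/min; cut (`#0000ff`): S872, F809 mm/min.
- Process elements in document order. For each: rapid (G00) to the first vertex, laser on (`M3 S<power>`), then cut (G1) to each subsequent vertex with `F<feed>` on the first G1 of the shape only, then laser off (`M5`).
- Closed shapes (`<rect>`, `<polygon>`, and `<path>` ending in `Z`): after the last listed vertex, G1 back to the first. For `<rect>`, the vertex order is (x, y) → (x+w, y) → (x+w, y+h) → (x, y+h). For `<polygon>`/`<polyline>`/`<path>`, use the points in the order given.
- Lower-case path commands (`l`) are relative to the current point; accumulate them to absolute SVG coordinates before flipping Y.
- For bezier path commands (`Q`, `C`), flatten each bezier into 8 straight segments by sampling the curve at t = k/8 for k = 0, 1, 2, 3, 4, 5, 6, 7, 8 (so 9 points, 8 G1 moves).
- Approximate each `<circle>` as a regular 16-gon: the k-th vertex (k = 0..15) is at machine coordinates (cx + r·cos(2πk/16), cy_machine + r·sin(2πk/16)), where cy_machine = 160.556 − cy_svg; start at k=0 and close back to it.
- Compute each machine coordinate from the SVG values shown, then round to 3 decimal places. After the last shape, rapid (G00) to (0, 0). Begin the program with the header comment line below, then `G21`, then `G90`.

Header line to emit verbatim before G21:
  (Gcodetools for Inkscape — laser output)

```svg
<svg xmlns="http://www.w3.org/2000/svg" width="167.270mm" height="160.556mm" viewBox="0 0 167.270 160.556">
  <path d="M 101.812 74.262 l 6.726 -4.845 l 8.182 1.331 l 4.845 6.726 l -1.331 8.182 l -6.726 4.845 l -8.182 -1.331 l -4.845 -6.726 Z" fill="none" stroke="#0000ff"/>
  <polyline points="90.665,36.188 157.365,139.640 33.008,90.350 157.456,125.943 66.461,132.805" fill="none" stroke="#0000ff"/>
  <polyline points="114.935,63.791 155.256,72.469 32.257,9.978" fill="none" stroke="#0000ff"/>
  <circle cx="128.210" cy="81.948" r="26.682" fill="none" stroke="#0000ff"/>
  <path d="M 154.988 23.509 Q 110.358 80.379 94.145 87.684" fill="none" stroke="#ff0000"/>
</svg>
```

1 u = 1 mm; y_m = 160.556 − y.

[1] `<path>` regular polygon, #0000ff→cut S872 F809: (101.812,86.294) → (108.538,91.139) → (116.720,89.808) → (121.565,83.082) → (120.234,74.900) → (113.508,70.055) → (105.326,71.386) → (100.481,78.112) → (101.812,86.294) (closed)

[2] `<polyline>` open polyline, #0000ff→cut S872 F809: (90.665,124.368) → (157.365,20.916) → (33.008,70.206) → (157.456,34.613) → (66.461,27.751)

[3] `<polyline>` open polyline, #0000ff→cut S872 F809: (114.935,96.765) → (155.256,88.087) → (32.257,150.578)

[4] `<circle>` circle, #0000ff→cut S872 F809: (154.892,78.608) → (152.861,88.819) → (147.077,97.475) → (138.421,103.259) → (128.210,105.290) → (117.999,103.259) → (109.343,97.475) → (103.559,88.819) → (101.528,78.608) → (103.559,68.397) → (109.343,59.741) → (117.999,53.957) → (128.210,51.926) → (138.421,53.957) → (147.077,59.741) → (152.861,68.397) → (154.892,78.608) (closed)

[5] `<path>` quadratic bezier, #ff0000→score S448 F1896: (154.988,137.047) → (144.275,123.604) → (134.449,111.710) → (125.512,101.365) → (117.462,92.568) → (110.301,85.321) → (104.028,79.622) → (98.642,75.473) → (94.145,72.872)

(Gcodetools for Inkscape — laser output)
G21
G90
G00 X101.812 Y86.294
M3 S872
G1 X108.538 Y91.139 F809
G1 X116.720 Y89.808
G1 X121.565 Y83.082
G1 X120.234 Y74.900
G1 X113.508 Y70.055
G1 X105.326 Y71.386
G1 X100.481 Y78.112
G1 X101.812 Y86.294
M5
G00 X90.665 Y124.368
M3 S872
G1 X157.365 Y20.916 F809
G1 X33.008 Y70.206
G1 X157.456 Y34.613
G1 X66.461 Y27.751
M5
G00 X114.935 Y96.765
M3 S872
G1 X155.256 Y88.087 F809
G1 X32.257 Y150.578
M5
G00 X154.892 Y78.608
M3 S872
G1 X152.861 Y88.819 F809
G1 X147.077 Y97.475
G1 X138.421 Y103.259
G1 X128.210 Y105.290
G1 X117.999 Y103.259
G1 X109.343 Y97.475
G1 X103.559 Y88.819
G1 X101.528 Y78.608
G1 X103.559 Y68.397
G1 X109.343 Y59.741
G1 X117.999 Y53.957
G1 X128.210 Y51.926
G1 X138.421 Y53.957
G1 X147.077 Y59.741
G1 X152.861 Y68.397
G1 X154.892 Y78.608
M5
G00 X154.988 Y137.047
M3 S448
G1 X144.275 Y123.604 F1896
G1 X134.449 Y111.710
G1 X125.512 Y101.365
G1 X117.462 Y92.568
G1 X110.301 Y85.321
G1 X104.028 Y79.622
G1 X98.642 Y75.473
G1 X94.145 Y72.872
M5
G00 X0.000 Y0.000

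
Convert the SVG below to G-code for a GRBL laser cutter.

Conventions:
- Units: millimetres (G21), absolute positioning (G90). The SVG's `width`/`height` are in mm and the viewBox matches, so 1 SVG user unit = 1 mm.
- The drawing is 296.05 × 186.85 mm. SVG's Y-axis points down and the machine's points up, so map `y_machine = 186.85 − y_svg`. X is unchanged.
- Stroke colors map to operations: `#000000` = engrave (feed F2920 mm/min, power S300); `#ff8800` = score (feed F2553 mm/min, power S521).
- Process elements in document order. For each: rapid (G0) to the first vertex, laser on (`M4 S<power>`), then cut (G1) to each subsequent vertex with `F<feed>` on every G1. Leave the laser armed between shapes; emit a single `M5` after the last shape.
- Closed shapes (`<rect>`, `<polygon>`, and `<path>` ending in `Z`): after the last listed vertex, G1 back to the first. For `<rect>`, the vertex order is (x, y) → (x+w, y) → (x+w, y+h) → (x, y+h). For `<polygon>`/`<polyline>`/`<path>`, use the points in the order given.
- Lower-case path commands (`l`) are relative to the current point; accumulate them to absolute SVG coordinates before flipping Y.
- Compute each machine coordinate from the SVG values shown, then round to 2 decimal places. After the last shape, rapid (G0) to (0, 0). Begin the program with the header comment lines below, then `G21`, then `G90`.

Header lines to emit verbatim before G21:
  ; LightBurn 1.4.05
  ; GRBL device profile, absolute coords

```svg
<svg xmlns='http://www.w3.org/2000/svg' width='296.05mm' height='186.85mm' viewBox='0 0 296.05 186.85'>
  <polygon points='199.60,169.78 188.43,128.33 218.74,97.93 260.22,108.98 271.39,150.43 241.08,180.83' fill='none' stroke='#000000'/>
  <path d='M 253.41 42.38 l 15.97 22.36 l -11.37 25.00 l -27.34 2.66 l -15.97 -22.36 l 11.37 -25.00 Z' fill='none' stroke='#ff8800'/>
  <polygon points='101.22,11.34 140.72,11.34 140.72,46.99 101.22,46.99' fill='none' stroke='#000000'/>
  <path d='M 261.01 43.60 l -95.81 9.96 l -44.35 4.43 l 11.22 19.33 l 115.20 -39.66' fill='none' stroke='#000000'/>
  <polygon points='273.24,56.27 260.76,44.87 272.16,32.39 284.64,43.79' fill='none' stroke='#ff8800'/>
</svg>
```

; LightBurn 1.4.05
; GRBL device profile, absolute coords
G21
G90
G0 X199.60 Y17.07
M4 S300
G1 X188.43 Y58.52 F2920
G1 X218.74 Y88.92 F2920
G1 X260.22 Y77.87 F2920
G1 X271.39 Y36.42 F2920
G1 X241.08 Y6.02 F2920
G1 X199.60 Y17.07 F2920
G0 X253.41 Y144.47
M4 S521
G1 X269.38 Y122.11 F2553
G1 X258.01 Y97.11 F2553
G1 X230.67 Y94.45 F2553
G1 X214.70 Y116.81 F2553
G1 X226.07 Y141.81 F2553
G1 X253.41 Y144.47 F2553
G0 X101.22 Y175.51
M4 S300
G1 X140.72 Y175.51 F2920
G1 X140.72 Y139.86 F2920
G1 X101.22 Y139.86 F2920
G1 X101.22 Y175.51 F2920
G0 X261.01 Y143.25
M4 S300
G1 X165.20 Y133.29 F2920
G1 X120.85 Y128.86 F2920
G1 X132.07 Y109.53 F2920
G1 X247.27 Y149.19 F2920
G0 X273.24 Y130.58
M4 S521
G1 X260.76 Y141.98 F2553
G1 X272.16 Y154.46 F2553
G1 X284.64 Y143.06 F2553
G1 X273.24 Y130.58 F2553
M5
G0 X0.00 Y0.00

Since the viewBox matches the mm dimensions, user units are millimetres directly. The only transform is the Y-flip y_m = 186.85 − y_svg.

Shape 1 is a regular polygon drawn with `<polygon>`. Its stroke #000000 means engrave at S300, F2920. After flipping Y the toolpath is (199.60,17.07) → (188.43,58.52) → (218.74,88.92) → (260.22,77.87) → (271.39,36.42) → (241.08,6.02) → (199.60,17.07), returning to the start.

Shape 2 is a regular polygon drawn with `<path>`. Its stroke #ff8800 means score at S521, F2553. After flipping Y the toolpath is (253.41,144.47) → (269.38,122.11) → (258.01,97.11) → (230.67,94.45) → (214.70,116.81) → (226.07,141.81) → (253.41,144.47), returning to the start.

Shape 3 is a rectangle drawn with `<polygon>`. Its stroke #000000 means engrave at S300, F2920. After flipping Y the toolpath is (101.22,175.51) → (140.72,175.51) → (140.72,139.86) → (101.22,139.86) → (101.22,175.51), returning to the start.

Shape 4 is a open polyline drawn with `<path>`. Its stroke #000000 means engrave at S300, F2920. After flipping Y the toolpath is (261.01,143.25) → (165.20,133.29) → (120.85,128.86) → (132.07,109.53) → (247.27,149.19).

Shape 5 is a regular polygon drawn with `<polygon>`. Its stroke #ff8800 means score at S521, F2553. After flipping Y the toolpath is (273.24,130.58) → (260.76,141.98) → (272.16,154.46) → (284.64,143.06) → (273.24,130.58), returning to the start.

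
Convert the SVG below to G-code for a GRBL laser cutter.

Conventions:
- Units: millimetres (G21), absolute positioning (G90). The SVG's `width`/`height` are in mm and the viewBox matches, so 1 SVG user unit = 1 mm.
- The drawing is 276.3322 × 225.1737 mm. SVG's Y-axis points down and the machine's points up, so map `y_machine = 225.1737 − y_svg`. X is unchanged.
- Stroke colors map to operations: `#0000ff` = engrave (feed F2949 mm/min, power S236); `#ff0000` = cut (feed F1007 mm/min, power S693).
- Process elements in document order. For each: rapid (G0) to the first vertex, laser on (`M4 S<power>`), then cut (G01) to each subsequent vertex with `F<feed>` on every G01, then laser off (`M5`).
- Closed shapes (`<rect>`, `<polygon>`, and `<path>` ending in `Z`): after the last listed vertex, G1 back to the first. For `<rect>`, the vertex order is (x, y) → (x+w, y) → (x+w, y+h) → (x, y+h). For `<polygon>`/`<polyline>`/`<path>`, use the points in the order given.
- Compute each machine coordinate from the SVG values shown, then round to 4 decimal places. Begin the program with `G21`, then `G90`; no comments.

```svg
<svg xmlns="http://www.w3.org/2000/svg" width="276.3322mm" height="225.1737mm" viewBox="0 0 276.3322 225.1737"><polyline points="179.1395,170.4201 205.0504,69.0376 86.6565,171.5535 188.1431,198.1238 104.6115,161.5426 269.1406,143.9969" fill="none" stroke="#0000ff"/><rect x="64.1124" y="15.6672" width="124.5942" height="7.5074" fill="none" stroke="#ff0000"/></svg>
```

1 u = 1 mm; y_m = 225.1737 − y.

[1] `<polyline>` open polyline, #0000ff→engrave S236 F2949: (179.1395,54.7536) → (205.0504,156.1361) → (86.6565,53.6202) → (188.1431,27.0499) → (104.6115,63.6311) → (269.1406,81.1768)

[2] `<rect>` rectangle, #ff0000→cut S693 F1007: (64.1124,209.5065) → (188.7066,209.5065) → (188.7066,201.9991) → (64.1124,201.9991) → (64.1124,209.5065) (closed)

G21
G90
G0 X179.1395 Y54.7536
M4 S236
G01 X205.0504 Y156.1361 F2949
G01 X86.6565 Y53.6202 F2949
G01 X188.1431 Y27.0499 F2949
G01 X104.6115 Y63.6311 F2949
G01 X269.1406 Y81.1768 F2949
M5
G0 X64.1124 Y209.5065
M4 S693
G01 X188.7066 Y209.5065 F1007
G01 X188.7066 Y201.9991 F1007
G01 X64.1124 Y201.9991 F1007
G01 X64.1124 Y209.5065 F1007
M5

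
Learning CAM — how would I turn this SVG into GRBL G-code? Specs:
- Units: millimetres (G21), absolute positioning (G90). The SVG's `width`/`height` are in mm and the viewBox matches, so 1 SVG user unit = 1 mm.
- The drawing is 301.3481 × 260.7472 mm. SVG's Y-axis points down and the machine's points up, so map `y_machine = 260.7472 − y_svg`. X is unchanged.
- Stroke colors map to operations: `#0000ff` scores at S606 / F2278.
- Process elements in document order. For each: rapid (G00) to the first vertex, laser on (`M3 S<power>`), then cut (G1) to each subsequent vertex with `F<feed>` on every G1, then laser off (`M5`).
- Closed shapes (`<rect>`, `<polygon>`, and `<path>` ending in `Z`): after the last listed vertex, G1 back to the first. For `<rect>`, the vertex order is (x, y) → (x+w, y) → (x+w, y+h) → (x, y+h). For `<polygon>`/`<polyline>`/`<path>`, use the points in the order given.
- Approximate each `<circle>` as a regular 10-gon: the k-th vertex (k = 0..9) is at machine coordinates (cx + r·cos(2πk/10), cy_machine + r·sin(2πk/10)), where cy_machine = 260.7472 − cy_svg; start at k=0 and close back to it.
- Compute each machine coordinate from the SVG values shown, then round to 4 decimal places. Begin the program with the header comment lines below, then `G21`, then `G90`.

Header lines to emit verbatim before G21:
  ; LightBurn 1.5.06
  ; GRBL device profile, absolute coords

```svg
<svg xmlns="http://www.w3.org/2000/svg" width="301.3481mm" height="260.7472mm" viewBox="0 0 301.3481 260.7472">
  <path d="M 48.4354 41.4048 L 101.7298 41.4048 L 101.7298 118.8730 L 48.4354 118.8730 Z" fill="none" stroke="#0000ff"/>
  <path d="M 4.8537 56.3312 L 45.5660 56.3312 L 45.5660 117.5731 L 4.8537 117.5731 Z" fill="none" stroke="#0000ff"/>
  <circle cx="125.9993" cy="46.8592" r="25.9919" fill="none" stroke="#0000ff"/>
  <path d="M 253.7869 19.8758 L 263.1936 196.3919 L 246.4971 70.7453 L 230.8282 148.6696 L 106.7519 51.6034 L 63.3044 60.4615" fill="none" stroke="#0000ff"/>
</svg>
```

; LightBurn 1.5.06
; GRBL device profile, absolute coords
G21
G90
G00 X48.4354 Y219.3424
M3 S606
G1 X101.7298 Y219.3424 F2278
G1 X101.7298 Y141.8742 F2278
G1 X48.4354 Y141.8742 F2278
G1 X48.4354 Y219.3424 F2278
M5
G00 X4.8537 Y204.4160
M3 S606
G1 X45.5660 Y204.4160 F2278
G1 X45.5660 Y143.1741 F2278
G1 X4.8537 Y143.1741 F2278
G1 X4.8537 Y204.4160 F2278
M5
G00 X151.9912 Y213.8880
M3 S606
G1 X147.0272 Y229.1657 F2278
G1 X134.0312 Y238.6078 F2278
G1 X117.9674 Y238.6078 F2278
G1 X104.9714 Y229.1657 F2278
G1 X100.0074 Y213.8880 F2278
G1 X104.9714 Y198.6103 F2278
G1 X117.9674 Y189.1682 F2278
G1 X134.0312 Y189.1682 F2278
G1 X147.0272 Y198.6103 F2278
G1 X151.9912 Y213.8880 F2278
M5
G00 X253.7869 Y240.8714
M3 S606
G1 X263.1936 Y64.3553 F2278
G1 X246.4971 Y190.0019 F2278
G1 X230.8282 Y112.0776 F2278
G1 X106.7519 Y209.1438 F2278
G1 X63.3044 Y200.2857 F2278
M5

viewBox `0 0 301.3481 260.7472` with mm width/height → 1 unit = 1 mm. Flip: y_m = 260.7472 − y_svg.

**Shape 1** — `<path>` rectangle, stroke `#0000ff` → score (S606, F2278). Machine vertices: (48.4354,219.3424) → (101.7298,219.3424) → (101.7298,141.8742) → (48.4354,141.8742) → (48.4354,219.3424). Closed: final G1 returns to the first vertex.

**Shape 2** — `<path>` rectangle, stroke `#0000ff` → score (S606, F2278). Machine vertices: (4.8537,204.4160) → (45.5660,204.4160) → (45.5660,143.1741) → (4.8537,143.1741) → (4.8537,204.4160). Closed: final G1 returns to the first vertex.

**Shape 3** — `<circle>` circle, stroke `#0000ff` → score (S606, F2278). Machine vertices: (151.9912,213.8880) → (147.0272,229.1657) → (134.0312,238.6078) → (117.9674,238.6078) → (104.9714,229.1657) → (100.0074,213.8880) → (104.9714,198.6103) → (117.9674,189.1682) → (134.0312,189.1682) → (147.0272,198.6103) → (151.9912,213.8880). Closed: final G1 returns to the first vertex.

**Shape 4** — `<path>` open polyline, stroke `#0000ff` → score (S606, F2278). Machine vertices: (253.7869,240.8714) → (263.1936,64.3553) → (246.4971,190.0019) → (230.8282,112.0776) → (106.7519,209.1438) → (63.3044,200.2857). Open path.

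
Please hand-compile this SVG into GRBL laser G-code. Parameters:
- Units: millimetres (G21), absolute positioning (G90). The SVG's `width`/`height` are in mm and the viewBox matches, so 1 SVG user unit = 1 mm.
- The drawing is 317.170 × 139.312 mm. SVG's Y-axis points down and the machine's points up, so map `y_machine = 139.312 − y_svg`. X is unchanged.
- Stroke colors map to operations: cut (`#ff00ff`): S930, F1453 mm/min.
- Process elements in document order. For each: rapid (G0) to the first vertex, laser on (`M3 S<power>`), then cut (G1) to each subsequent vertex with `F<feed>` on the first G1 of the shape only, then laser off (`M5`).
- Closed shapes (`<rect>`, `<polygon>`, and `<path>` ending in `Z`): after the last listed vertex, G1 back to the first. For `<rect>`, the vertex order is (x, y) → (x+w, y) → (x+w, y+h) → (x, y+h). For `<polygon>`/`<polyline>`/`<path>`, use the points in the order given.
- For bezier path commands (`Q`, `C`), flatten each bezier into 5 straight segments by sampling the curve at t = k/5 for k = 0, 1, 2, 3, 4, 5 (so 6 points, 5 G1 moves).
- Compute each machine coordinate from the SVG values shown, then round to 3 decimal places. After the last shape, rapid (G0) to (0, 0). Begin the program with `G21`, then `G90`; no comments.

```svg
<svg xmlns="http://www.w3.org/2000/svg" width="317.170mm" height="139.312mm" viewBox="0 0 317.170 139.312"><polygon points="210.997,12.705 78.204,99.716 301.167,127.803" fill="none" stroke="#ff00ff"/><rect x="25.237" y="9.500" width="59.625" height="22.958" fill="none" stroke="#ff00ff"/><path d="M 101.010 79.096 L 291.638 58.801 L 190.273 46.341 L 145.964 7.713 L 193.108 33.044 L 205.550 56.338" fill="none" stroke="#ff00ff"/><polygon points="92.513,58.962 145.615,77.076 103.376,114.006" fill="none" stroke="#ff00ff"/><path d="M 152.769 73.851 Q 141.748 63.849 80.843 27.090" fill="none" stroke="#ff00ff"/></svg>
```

1 u = 1 mm; y_m = 139.312 − y.

[1] `<polygon>` closed polygon, #ff00ff→cut S930 F1453: (210.997,126.607) → (78.204,39.596) → (301.167,11.509) → (210.997,126.607) (closed)

[2] `<rect>` rectangle, #ff00ff→cut S930 F1453: (25.237,129.812) → (84.862,129.812) → (84.862,106.854) → (25.237,106.854) → (25.237,129.812) (closed)

[3] `<path>` open polyline, #ff00ff→cut S930 F1453: (101.010,60.216) → (291.638,80.511) → (190.273,92.971) → (145.964,131.599) → (193.108,106.268) → (205.550,82.974)

[4] `<polygon>` regular polygon, #ff00ff→cut S930 F1453: (92.513,80.350) → (145.615,62.236) → (103.376,25.306) → (92.513,80.350) (closed)

[5] `<path>` quadratic bezier, #ff00ff→cut S930 F1453: (152.769,65.461) → (146.365,70.532) → (135.971,77.744) → (121.586,87.096) → (103.210,98.589) → (80.843,112.222)

G21
G90
G0 X210.997 Y126.607
M3 S930
G1 X78.204 Y39.596 F1453
G1 X301.167 Y11.509
G1 X210.997 Y126.607
M5
G0 X25.237 Y129.812
M3 S930
G1 X84.862 Y129.812 F1453
G1 X84.862 Y106.854
G1 X25.237 Y106.854
G1 X25.237 Y129.812
M5
G0 X101.010 Y60.216
M3 S930
G1 X291.638 Y80.511 F1453
G1 X190.273 Y92.971
G1 X145.964 Y131.599
G1 X193.108 Y106.268
G1 X205.550 Y82.974
M5
G0 X92.513 Y80.350
M3 S930
G1 X145.615 Y62.236 F1453
G1 X103.376 Y25.306
G1 X92.513 Y80.350
M5
G0 X152.769 Y65.461
M3 S930
G1 X146.365 Y70.532 F1453
G1 X135.971 Y77.744
G1 X121.586 Y87.096
G1 X103.210 Y98.589
G1 X80.843 Y112.222
M5
G0 X0.000 Y0.000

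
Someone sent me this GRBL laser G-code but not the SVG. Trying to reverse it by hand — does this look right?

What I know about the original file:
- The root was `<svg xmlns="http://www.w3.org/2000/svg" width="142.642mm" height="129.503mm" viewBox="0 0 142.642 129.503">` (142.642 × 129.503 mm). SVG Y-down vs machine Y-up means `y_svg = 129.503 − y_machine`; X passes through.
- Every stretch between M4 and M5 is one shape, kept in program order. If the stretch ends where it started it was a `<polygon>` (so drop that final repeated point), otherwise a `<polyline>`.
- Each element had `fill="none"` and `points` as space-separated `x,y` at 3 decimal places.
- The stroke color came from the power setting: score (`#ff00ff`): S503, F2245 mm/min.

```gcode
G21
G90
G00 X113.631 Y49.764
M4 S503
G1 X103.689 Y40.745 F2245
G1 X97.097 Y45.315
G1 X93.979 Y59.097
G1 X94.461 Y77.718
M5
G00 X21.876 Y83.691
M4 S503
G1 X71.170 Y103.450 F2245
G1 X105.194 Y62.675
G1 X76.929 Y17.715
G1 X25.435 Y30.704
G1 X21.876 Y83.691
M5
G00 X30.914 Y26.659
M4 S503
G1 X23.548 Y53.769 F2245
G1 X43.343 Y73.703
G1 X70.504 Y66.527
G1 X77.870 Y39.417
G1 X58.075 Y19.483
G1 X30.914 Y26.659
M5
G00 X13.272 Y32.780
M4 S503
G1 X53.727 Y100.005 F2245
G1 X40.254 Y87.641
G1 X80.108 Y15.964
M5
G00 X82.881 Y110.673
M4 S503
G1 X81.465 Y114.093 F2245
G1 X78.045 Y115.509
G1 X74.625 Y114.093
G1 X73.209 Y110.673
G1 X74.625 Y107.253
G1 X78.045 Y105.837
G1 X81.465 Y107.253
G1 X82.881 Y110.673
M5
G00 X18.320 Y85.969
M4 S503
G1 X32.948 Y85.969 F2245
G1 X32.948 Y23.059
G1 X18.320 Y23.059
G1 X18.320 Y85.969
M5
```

y_svg = 129.503 − y_m. Every run uses S503, so all elements get stroke `#ff00ff` (score).

[1] open run; points: 113.631,79.739 103.689,88.758 97.097,84.188 93.979,70.406 94.461,51.785

[2] closed run; points: 21.876,45.812 71.170,26.053 105.194,66.828 76.929,111.788 25.435,98.799

[3] closed run; points: 30.914,102.844 23.548,75.734 43.343,55.800 70.504,62.976 77.870,90.086 58.075,110.020

[4] open run; points: 13.272,96.723 53.727,29.498 40.254,41.862 80.108,113.539

[5] closed run; points: 82.881,18.830 81.465,15.410 78.045,13.994 74.625,15.410 73.209,18.830 74.625,22.250 78.045,23.666 81.465,22.250

[6] closed run; points: 18.320,43.534 32.948,43.534 32.948,106.444 18.320,106.444

<svg xmlns="http://www.w3.org/2000/svg" width="142.642mm" height="129.503mm" viewBox="0 0 142.642 129.503">
  <polyline points="113.631,79.739 103.689,88.758 97.097,84.188 93.979,70.406 94.461,51.785" fill="none" stroke="#ff00ff"/>
  <polygon points="21.876,45.812 71.170,26.053 105.194,66.828 76.929,111.788 25.435,98.799" fill="none" stroke="#ff00ff"/>
  <polygon points="30.914,102.844 23.548,75.734 43.343,55.800 70.504,62.976 77.870,90.086 58.075,110.020" fill="none" stroke="#ff00ff"/>
  <polyline points="13.272,96.723 53.727,29.498 40.254,41.862 80.108,113.539" fill="none" stroke="#ff00ff"/>
  <polygon points="82.881,18.830 81.465,15.410 78.045,13.994 74.625,15.410 73.209,18.830 74.625,22.250 78.045,23.666 81.465,22.250" fill="none" stroke="#ff00ff"/>
  <polygon points="18.320,43.534 32.948,43.534 32.948,106.444 18.320,106.444" fill="none" stroke="#ff00ff"/>
</svg>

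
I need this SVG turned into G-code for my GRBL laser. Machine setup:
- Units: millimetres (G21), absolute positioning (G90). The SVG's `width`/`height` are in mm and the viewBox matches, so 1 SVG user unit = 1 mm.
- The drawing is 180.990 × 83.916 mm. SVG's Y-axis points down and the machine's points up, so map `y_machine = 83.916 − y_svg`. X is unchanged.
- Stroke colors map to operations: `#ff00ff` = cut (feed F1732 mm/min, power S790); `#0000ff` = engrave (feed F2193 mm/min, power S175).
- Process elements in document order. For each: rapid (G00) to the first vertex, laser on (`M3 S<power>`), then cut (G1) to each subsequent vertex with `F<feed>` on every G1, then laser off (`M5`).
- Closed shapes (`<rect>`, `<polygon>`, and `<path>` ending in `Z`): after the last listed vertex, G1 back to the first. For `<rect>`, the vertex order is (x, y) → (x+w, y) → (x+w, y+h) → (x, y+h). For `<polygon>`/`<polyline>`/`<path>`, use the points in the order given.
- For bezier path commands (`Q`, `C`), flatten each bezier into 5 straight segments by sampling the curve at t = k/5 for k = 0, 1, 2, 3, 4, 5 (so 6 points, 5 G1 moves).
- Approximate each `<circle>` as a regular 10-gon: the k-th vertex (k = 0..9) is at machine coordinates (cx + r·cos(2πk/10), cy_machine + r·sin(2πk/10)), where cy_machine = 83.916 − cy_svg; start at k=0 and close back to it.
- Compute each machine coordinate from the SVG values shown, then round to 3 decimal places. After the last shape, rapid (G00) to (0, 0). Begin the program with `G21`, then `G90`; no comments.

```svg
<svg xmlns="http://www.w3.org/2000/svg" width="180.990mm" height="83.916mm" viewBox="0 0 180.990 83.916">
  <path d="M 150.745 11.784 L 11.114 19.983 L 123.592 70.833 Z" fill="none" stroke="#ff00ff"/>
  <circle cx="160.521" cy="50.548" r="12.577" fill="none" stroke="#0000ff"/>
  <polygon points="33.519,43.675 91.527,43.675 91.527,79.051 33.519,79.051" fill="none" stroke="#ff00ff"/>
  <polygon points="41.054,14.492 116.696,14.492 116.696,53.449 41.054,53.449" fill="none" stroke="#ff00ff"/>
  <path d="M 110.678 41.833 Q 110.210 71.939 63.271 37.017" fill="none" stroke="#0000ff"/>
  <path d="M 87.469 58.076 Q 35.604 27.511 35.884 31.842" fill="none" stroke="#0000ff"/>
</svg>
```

viewBox `0 0 180.990 83.916` with mm width/height → 1 unit = 1 mm. Flip: y_m = 83.916 − y_svg.

**Shape 1** — `<path>` closed polygon, stroke `#ff00ff` → cut (S790, F1732). Machine vertices: (150.745,72.132) → (11.114,63.933) → (123.592,13.083) → (150.745,72.132). Closed: final G1 returns to the first vertex.

**Shape 2** — `<circle>` circle, stroke `#0000ff` → engrave (S175, F2193). Machine vertices: (173.098,33.368) → (170.696,40.761) → (164.408,45.329) → (156.634,45.329) → (150.346,40.761) → (147.944,33.368) → (150.346,25.975) → (156.634,21.407) → (164.408,21.407) → (170.696,25.975) → (173.098,33.368). Closed: final G1 returns to the first vertex.

**Shape 3** — `<polygon>` rectangle, stroke `#ff00ff` → cut (S790, F1732). Machine vertices: (33.519,40.241) → (91.527,40.241) → (91.527,4.865) → (33.519,4.865) → (33.519,40.241). Closed: final G1 returns to the first vertex.

**Shape 4** — `<polygon>` rectangle, stroke `#ff00ff` → cut (S790, F1732). Machine vertices: (41.054,69.424) → (116.696,69.424) → (116.696,30.467) → (41.054,30.467) → (41.054,69.424). Closed: final G1 returns to the first vertex.

**Shape 5** — `<path>` quadratic bezier, stroke `#0000ff` → engrave (S175, F2193). Control points (SVG): P0=(110.678,41.833), P1=(110.210,71.939), P2=(63.271,37.017); sampled at t=k/5. Machine vertices: (110.678,42.083) → (108.632,32.642) → (102.868,28.403) → (93.387,29.366) → (80.188,35.531) → (63.271,46.899). Open path.

**Shape 6** — `<path>` quadratic bezier, stroke `#0000ff` → engrave (S175, F2193). Control points (SVG): P0=(87.469,58.076), P1=(35.604,27.511), P2=(35.884,31.842); sampled at t=k/5. Machine vertices: (87.469,25.840) → (68.809,36.670) → (54.320,44.709) → (44.003,49.955) → (37.858,52.411) → (35.884,52.074). Open path.

G21
G90
G00 X150.745 Y72.132
M3 S790
G1 X11.114 Y63.933 F1732
G1 X123.592 Y13.083 F1732
G1 X150.745 Y72.132 F1732
M5
G00 X173.098 Y33.368
M3 S175
G1 X170.696 Y40.761 F2193
G1 X164.408 Y45.329 F2193
G1 X156.634 Y45.329 F2193
G1 X150.346 Y40.761 F2193
G1 X147.944 Y33.368 F2193
G1 X150.346 Y25.975 F2193
G1 X156.634 Y21.407 F2193
G1 X164.408 Y21.407 F2193
G1 X170.696 Y25.975 F2193
G1 X173.098 Y33.368 F2193
M5
G00 X33.519 Y40.241
M3 S790
G1 X91.527 Y40.241 F1732
G1 X91.527 Y4.865 F1732
G1 X33.519 Y4.865 F1732
G1 X33.519 Y40.241 F1732
M5
G00 X41.054 Y69.424
M3 S790
G1 X116.696 Y69.424 F1732
G1 X116.696 Y30.467 F1732
G1 X41.054 Y30.467 F1732
G1 X41.054 Y69.424 F1732
M5
G00 X110.678 Y42.083
M3 S175
G1 X108.632 Y32.642 F2193
G1 X102.868 Y28.403 F2193
G1 X93.387 Y29.366 F2193
G1 X80.188 Y35.531 F2193
G1 X63.271 Y46.899 F2193
M5
G00 X87.469 Y25.840
M3 S175
G1 X68.809 Y36.670 F2193
G1 X54.320 Y44.709 F2193
G1 X44.003 Y49.955 F2193
G1 X37.858 Y52.411 F2193
G1 X35.884 Y52.074 F2193
M5
G00 X0.000 Y0.000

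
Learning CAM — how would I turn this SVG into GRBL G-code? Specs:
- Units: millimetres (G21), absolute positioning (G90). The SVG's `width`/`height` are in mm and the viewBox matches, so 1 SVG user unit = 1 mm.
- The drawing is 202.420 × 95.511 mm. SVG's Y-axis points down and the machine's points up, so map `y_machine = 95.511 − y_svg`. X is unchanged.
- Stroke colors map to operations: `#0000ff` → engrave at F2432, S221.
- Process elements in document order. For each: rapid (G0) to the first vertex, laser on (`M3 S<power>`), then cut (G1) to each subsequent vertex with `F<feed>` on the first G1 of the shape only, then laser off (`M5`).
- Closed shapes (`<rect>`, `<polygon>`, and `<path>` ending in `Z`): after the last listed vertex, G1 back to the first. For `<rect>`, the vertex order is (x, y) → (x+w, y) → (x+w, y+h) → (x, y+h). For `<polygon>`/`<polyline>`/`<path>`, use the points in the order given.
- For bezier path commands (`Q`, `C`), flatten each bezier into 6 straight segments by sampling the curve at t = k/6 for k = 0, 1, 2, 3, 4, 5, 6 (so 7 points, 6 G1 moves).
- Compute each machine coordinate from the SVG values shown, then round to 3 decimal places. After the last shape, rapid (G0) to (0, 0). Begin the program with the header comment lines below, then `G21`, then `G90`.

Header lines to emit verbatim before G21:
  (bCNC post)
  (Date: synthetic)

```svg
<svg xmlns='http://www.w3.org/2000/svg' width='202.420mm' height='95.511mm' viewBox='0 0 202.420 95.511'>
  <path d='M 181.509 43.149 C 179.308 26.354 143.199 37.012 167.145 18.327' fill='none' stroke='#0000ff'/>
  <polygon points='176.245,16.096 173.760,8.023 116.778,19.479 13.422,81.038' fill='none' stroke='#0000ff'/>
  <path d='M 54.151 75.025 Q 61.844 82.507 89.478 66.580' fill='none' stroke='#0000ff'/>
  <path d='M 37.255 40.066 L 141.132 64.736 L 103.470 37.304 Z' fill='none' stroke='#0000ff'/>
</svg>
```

(bCNC post)
(Date: synthetic)
G21
G90
G0 X181.509 Y52.362
M3 S221
G1 X178.018 Y58.735 F2432
G1 X171.485 Y62.110
G1 X164.522 Y64.064
G1 X159.737 Y66.176
G1 X159.742 Y70.024
G1 X167.145 Y77.184
M5
G0 X176.245 Y79.415
M3 S221
G1 X173.760 Y87.488 F2432
G1 X116.778 Y76.032
G1 X13.422 Y14.473
G1 X176.245 Y79.415
M5
G0 X54.151 Y20.486
M3 S221
G1 X57.269 Y18.642 F2432
G1 X61.495 Y18.099
G1 X66.829 Y18.856
G1 X73.271 Y20.914
G1 X80.821 Y24.272
G1 X89.478 Y28.931
M5
G0 X37.255 Y55.445
M3 S221
G1 X141.132 Y30.775 F2432
G1 X103.470 Y58.207
G1 X37.255 Y55.445
M5
G0 X0.000 Y0.000

viewBox `0 0 202.420 95.511` with mm width/height → 1 unit = 1 mm. Flip: y_m = 95.511 − y_svg.

**Shape 1** — `<path>` cubic bezier, stroke `#0000ff` → engrave (S221, F2432). Control points (SVG): P0=(181.509,43.149), P1=(179.308,26.354), P2=(143.199,37.012), P3=(167.145,18.327); sampled at t=k/6. Machine vertices: (181.509,52.362) → (178.018,58.735) → (171.485,62.110) → (164.522,64.064) → (159.737,66.176) → (159.742,70.024) → (167.145,77.184). Open path.

**Shape 2** — `<polygon>` closed polygon, stroke `#0000ff` → engrave (S221, F2432). Machine vertices: (176.245,79.415) → (173.760,87.488) → (116.778,76.032) → (13.422,14.473) → (176.245,79.415). Closed: final G1 returns to the first vertex.

**Shape 3** — `<path>` quadratic bezier, stroke `#0000ff` → engrave (S221, F2432). Control points (SVG): P0=(54.151,75.025), P1=(61.844,82.507), P2=(89.478,66.580); sampled at t=k/6. Machine vertices: (54.151,20.486) → (57.269,18.642) → (61.495,18.099) → (66.829,18.856) → (73.271,20.914) → (80.821,24.272) → (89.478,28.931). Open path.

**Shape 4** — `<path>` closed polygon, stroke `#0000ff` → engrave (S221, F2432). Machine vertices: (37.255,55.445) → (141.132,30.775) → (103.470,58.207) → (37.255,55.445). Closed: final G1 returns to the first vertex.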